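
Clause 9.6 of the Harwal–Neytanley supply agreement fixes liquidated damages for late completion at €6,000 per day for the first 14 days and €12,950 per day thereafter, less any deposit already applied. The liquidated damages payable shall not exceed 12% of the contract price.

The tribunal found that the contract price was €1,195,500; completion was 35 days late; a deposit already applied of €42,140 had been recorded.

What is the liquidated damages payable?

First 14 days: 14 × €6,000 = €84,000
Remaining days: (35 − 14) × €12,950 = €271,950
Accrued per-day damages: €84,000 + €271,950 = €355,950
Less deposit already applied: €355,950 − €42,140 = €313,810
Cap: 12% of €1,195,500 = €143,460
Cap at €143,460: €313,810 exceeds the cap → €143,460

€143,460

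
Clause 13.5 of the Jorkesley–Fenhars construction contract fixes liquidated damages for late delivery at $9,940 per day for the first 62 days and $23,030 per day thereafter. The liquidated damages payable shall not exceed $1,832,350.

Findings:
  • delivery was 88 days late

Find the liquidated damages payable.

$1,215,060

First 62 days: 62 × $9,940 = $616,280
Remaining days: (88 − 62) × $23,030 = $598,780
Accrued per-day damages: $616,280 + $598,780 = $1,215,060
Cap at $1,832,350: $1,215,060 is within the cap, no reduction.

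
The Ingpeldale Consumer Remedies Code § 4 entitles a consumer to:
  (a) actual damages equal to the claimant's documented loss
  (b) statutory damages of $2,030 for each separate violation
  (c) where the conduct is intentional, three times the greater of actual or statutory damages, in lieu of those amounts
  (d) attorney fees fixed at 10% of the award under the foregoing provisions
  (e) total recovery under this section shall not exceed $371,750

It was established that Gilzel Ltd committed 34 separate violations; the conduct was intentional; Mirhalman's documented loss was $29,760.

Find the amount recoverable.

Statutory damages: 34 × $2,030 = $69,020
Greater of actual damages ($29,760) or statutory damages ($69,020): $69,020
Trebled: 3 × $69,020 = $207,060
Attorney fees: 10% of $207,060 = $20,706
Total before cap: $207,060 + $20,706 = $227,766
Cap at $371,750: $227,766 is within the cap, no reduction.

Total recovery: $227,766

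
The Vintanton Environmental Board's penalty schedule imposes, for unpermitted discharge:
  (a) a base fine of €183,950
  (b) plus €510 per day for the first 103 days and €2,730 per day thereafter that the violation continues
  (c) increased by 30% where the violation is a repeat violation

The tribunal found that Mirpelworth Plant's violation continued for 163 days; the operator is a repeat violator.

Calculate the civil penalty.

First 103 days: 103 × €510 = €52,530
Remaining days: (163 − 103) × €2,730 = €163,800
Per-day component: €52,530 + €163,800 = €216,330
Base plus per-day: €183,950 + €216,330 = €400,280
Enhancement: 30% of €400,280 = €120,084
Enhanced fine: €400,280 + €120,084 = €520,364

€520,364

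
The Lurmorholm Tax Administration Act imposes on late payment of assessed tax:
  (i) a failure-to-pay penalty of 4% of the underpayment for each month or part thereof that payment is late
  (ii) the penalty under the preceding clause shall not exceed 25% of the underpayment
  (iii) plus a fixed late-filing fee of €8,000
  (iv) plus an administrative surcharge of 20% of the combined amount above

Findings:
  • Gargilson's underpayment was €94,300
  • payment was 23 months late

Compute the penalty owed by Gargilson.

€37,890

Accrued rate: 4% × 23 = 92%, capped at 25% → 25%
Failure-to-pay penalty: 25% of €94,300 = €23,575
Penalty before surcharge: €23,575 + €8,000 = €31,575
Administrative surcharge: 20% of €31,575 = €6,315
Total penalty: €31,575 + €6,315 = €37,890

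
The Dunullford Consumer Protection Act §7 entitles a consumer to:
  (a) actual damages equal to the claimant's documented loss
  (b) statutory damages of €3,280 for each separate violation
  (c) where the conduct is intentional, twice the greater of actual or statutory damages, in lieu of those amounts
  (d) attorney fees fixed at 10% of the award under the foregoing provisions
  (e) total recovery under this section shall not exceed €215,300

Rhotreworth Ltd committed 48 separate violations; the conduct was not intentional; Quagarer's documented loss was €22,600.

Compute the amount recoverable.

€198,044

Statutory damages: 48 × €3,280 = €157,440
Conduct not intentional: the in-lieu enhancement does not apply.
Actual plus statutory damages: €22,600 + €157,440 = €180,040
Attorney fees: 10% of €180,040 = €18,004
Total before cap: €180,040 + €18,004 = €198,044
Cap at €215,300: €198,044 is within the cap, no reduction.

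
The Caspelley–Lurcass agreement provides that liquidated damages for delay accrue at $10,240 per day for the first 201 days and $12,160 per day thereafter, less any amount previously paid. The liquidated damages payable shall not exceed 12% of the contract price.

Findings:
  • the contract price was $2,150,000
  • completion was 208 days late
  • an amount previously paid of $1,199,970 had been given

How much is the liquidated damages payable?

$258,000

First 201 days: 201 × $10,240 = $2,058,240
Remaining days: (208 − 201) × $12,160 = $85,120
Accrued per-day damages: $2,058,240 + $85,120 = $2,143,360
Less amount previously paid: $2,143,360 − $1,199,970 = $943,390
Cap: 12% of $2,150,000 = $258,000
Cap at $258,000: $943,390 exceeds the cap → $258,000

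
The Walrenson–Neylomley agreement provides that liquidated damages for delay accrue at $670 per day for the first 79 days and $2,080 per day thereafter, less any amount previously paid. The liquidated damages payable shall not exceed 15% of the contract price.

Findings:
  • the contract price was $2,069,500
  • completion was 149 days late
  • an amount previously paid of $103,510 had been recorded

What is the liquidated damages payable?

$95,020

First 79 days: 79 × $670 = $52,930
Remaining days: (149 − 79) × $2,080 = $145,600
Accrued per-day damages: $52,930 + $145,600 = $198,530
Less amount previously paid: $198,530 − $103,510 = $95,020
Cap: 15% of $2,069,500 = $310,425
Cap at $310,425: $95,020 is within the cap, no reduction.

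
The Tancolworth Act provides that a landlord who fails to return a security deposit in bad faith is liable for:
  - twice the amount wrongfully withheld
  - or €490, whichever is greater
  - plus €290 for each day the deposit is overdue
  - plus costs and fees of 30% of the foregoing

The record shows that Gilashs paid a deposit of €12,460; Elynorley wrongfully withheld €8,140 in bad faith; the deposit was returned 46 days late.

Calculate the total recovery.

€38,506

Doubled: 2 × €8,140 = €16,280
Minimum €490: €16,280 meets the minimum, no increase.
Late-return penalty: 46 × €290 = €13,340
Damages plus late penalty: €16,280 + €13,340 = €29,620
Costs and fees: 30% of €29,620 = €8,886
Total recovery: €29,620 + €8,886 = €38,506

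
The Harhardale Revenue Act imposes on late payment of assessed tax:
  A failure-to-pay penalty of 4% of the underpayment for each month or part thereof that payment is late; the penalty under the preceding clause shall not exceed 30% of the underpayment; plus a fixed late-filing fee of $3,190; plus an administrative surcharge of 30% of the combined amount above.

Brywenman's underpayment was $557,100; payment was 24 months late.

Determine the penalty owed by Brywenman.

$221,416

Accrued rate: 4% × 24 = 96%, capped at 30% → 30%
Failure-to-pay penalty: 30% of $557,100 = $167,130
Penalty before surcharge: $167,130 + $3,190 = $170,320
Administrative surcharge: 30% of $170,320 = $51,096
Total penalty: $170,320 + $51,096 = $221,416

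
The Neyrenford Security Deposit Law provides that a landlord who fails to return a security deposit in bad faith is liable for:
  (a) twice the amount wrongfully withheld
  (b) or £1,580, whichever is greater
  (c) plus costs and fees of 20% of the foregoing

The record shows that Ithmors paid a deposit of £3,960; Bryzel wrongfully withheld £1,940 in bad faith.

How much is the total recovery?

Doubled: 2 × £1,940 = £3,880
Minimum £1,580: £3,880 meets the minimum, no increase.
Costs and fees: 20% of £3,880 = £776
Total recovery: £3,880 + £776 = £4,656

£4,656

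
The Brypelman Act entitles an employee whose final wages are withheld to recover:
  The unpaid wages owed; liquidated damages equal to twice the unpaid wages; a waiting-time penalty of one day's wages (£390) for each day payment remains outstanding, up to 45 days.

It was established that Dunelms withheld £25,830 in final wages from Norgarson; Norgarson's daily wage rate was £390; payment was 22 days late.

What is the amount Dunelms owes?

Doubled: 2 × £25,830 = £51,660
Penalty days: min(22, 45) = 22
Waiting-time penalty: 22 × £390 = £8,580
Total award: £25,830 + £51,660 + £8,580 = £86,070

£86,070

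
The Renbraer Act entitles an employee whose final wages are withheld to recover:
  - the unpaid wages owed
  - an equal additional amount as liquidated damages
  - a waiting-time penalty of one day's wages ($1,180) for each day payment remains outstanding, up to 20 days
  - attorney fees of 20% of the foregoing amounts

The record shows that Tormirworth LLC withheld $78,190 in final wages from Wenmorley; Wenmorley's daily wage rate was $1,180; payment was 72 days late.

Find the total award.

Liquidated damages (equal amount): $78,190
Penalty days: min(72, 20) = 20
Waiting-time penalty: 20 × $1,180 = $23,600
Subtotal: $78,190 + $78,190 + $23,600 = $179,980
Attorney fees: 20% of $179,980 = $35,996
Total award: $179,980 + $35,996 = $215,976

$215,976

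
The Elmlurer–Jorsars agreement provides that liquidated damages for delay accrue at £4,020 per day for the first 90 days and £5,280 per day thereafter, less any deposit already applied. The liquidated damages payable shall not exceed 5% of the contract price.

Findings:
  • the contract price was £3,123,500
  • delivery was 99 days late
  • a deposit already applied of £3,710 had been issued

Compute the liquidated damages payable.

£156,175

First 90 days: 90 × £4,020 = £361,800
Remaining days: (99 − 90) × £5,280 = £47,520
Accrued per-day damages: £361,800 + £47,520 = £409,320
Less deposit already applied: £409,320 − £3,710 = £405,610
Cap: 5% of £3,123,500 = £156,175
Cap at £156,175: £405,610 exceeds the cap → £156,175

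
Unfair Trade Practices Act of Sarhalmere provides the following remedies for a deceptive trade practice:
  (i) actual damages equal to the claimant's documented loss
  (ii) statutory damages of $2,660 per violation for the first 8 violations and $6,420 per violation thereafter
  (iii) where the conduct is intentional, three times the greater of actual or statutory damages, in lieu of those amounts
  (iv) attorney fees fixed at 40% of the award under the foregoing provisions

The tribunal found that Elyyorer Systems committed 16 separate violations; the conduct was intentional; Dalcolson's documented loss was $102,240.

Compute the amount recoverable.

First 8 violations: 8 × $2,660 = $21,280
Remaining violations: (16 − 8) × $6,420 = $51,360
Statutory damages: $21,280 + $51,360 = $72,640
Greater of actual damages ($102,240) or statutory damages ($72,640): $102,240
Trebled: 3 × $102,240 = $306,720
Attorney fees: 40% of $306,720 = $122,688
Total recovery: $306,720 + $122,688 = $429,408

$429,408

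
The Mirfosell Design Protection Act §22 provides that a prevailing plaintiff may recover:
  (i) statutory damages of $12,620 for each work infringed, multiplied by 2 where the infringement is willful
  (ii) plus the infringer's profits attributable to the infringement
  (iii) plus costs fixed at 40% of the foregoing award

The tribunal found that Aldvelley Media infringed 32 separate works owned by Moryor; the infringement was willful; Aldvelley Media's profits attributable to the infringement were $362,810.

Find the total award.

$1,638,686

Statutory damages: 32 × $12,620 = $403,840
Doubled: 2 × $403,840 = $807,680
Combined award: $807,680 + $362,810 = $1,170,490
Costs: 40% of $1,170,490 = $468,196
Award plus costs: $1,170,490 + $468,196 = $1,638,686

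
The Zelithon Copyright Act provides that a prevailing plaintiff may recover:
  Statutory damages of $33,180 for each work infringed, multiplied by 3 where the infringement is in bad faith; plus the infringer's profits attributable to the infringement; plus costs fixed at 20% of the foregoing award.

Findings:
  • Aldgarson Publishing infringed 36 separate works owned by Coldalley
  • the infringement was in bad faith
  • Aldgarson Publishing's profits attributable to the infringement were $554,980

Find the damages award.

Statutory damages: 36 × $33,180 = $1,194,480
Trebled: 3 × $1,194,480 = $3,583,440
Combined award: $3,583,440 + $554,980 = $4,138,420
Costs: 20% of $4,138,420 = $827,684
Award plus costs: $4,138,420 + $827,684 = $4,966,104

$4,966,104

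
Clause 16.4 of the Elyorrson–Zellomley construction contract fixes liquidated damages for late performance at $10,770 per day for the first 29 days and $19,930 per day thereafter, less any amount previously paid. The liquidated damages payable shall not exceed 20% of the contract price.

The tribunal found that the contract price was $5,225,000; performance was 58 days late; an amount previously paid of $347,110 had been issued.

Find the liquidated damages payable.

$543,190

First 29 days: 29 × $10,770 = $312,330
Remaining days: (58 − 29) × $19,930 = $577,970
Accrued per-day damages: $312,330 + $577,970 = $890,300
Less amount previously paid: $890,300 − $347,110 = $543,190
Cap: 20% of $5,225,000 = $1,045,000
Cap at $1,045,000: $543,190 is within the cap, no reduction.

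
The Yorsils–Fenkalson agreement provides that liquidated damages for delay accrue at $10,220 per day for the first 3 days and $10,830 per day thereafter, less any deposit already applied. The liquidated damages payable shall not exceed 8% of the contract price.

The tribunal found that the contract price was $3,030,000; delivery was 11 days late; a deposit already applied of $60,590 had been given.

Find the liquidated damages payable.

$56,710

First 3 days: 3 × $10,220 = $30,660
Remaining days: (11 − 3) × $10,830 = $86,640
Accrued per-day damages: $30,660 + $86,640 = $117,300
Less deposit already applied: $117,300 − $60,590 = $56,710
Cap: 8% of $3,030,000 = $242,400
Cap at $242,400: $56,710 is within the cap, no reduction.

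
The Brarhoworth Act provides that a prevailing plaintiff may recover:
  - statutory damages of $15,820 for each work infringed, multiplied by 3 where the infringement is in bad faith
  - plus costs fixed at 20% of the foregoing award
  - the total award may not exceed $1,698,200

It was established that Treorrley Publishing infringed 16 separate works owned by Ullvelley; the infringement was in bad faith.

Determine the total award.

Statutory damages: 16 × $15,820 = $253,120
Trebled: 3 × $253,120 = $759,360
Costs: 20% of $759,360 = $151,872
Award plus costs: $759,360 + $151,872 = $911,232
Cap at $1,698,200: $911,232 is within the cap, no reduction.

$911,232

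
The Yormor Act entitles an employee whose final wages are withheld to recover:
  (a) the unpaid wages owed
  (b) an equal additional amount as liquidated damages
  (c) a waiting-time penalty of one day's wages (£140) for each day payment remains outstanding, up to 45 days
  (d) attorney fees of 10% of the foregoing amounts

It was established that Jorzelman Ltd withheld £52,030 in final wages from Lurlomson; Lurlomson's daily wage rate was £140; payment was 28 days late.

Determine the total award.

£118,778

Liquidated damages (equal amount): £52,030
Penalty days: min(28, 45) = 28
Waiting-time penalty: 28 × £140 = £3,920
Subtotal: £52,030 + £52,030 + £3,920 = £107,980
Attorney fees: 10% of £107,980 = £10,798
Total award: £107,980 + £10,798 = £118,778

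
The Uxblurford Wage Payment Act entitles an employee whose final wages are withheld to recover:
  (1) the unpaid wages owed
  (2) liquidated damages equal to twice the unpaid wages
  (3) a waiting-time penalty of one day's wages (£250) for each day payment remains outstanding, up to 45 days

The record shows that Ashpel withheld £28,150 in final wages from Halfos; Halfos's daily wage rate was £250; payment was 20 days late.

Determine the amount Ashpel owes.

£89,450

Doubled: 2 × £28,150 = £56,300
Penalty days: min(20, 45) = 20
Waiting-time penalty: 20 × £250 = £5,000
Total award: £28,150 + £56,300 + £5,000 = £89,450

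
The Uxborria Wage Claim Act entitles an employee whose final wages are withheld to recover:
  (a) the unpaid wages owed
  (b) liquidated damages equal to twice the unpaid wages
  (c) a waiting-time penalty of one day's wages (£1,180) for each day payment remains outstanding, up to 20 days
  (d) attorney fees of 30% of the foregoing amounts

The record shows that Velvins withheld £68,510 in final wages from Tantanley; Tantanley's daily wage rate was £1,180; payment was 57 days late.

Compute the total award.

£297,869

Doubled: 2 × £68,510 = £137,020
Penalty days: min(57, 20) = 20
Waiting-time penalty: 20 × £1,180 = £23,600
Subtotal: £68,510 + £137,020 + £23,600 = £229,130
Attorney fees: 30% of £229,130 = £68,739
Total award: £229,130 + £68,739 = £297,869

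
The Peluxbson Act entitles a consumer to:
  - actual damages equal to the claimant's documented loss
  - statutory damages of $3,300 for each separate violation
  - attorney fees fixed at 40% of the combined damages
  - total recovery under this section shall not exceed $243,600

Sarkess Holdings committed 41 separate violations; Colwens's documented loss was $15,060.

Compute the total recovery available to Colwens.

$210,504

Statutory damages: 41 × $3,300 = $135,300
Combined damages: $15,060 + $135,300 = $150,360
Attorney fees: 40% of $150,360 = $60,144
Total before cap: $150,360 + $60,144 = $210,504
Cap at $243,600: $210,504 is within the cap, no reduction.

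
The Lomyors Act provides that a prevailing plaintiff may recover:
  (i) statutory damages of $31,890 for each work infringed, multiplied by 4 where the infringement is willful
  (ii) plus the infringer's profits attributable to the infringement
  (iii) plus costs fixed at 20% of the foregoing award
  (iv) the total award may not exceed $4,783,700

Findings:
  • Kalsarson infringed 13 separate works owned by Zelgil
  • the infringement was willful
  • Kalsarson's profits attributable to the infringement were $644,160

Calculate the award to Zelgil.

Statutory damages: 13 × $31,890 = $414,570
Multiplied by 4: 4 × $414,570 = $1,658,280
Combined award: $1,658,280 + $644,160 = $2,302,440
Costs: 20% of $2,302,440 = $460,488
Award plus costs: $2,302,440 + $460,488 = $2,762,928
Cap at $4,783,700: $2,762,928 is within the cap, no reduction.

$2,762,928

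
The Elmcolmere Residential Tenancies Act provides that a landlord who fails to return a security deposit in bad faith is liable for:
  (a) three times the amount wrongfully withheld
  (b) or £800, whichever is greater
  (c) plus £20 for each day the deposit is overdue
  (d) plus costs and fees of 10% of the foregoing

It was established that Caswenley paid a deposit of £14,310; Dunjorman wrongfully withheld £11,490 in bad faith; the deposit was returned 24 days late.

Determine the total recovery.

£38,445

Trebled: 3 × £11,490 = £34,470
Minimum £800: £34,470 meets the minimum, no increase.
Late-return penalty: 24 × £20 = £480
Damages plus late penalty: £34,470 + £480 = £34,950
Costs and fees: 10% of £34,950 = £3,495
Total recovery: £34,950 + £3,495 = £38,445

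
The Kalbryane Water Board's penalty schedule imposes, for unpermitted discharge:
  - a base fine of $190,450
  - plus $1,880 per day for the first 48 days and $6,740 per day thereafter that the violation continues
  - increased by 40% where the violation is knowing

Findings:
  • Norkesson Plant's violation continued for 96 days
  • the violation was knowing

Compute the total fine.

$845,894

First 48 days: 48 × $1,880 = $90,240
Remaining days: (96 − 48) × $6,740 = $323,520
Per-day component: $90,240 + $323,520 = $413,760
Base plus per-day: $190,450 + $413,760 = $604,210
Enhancement: 40% of $604,210 = $241,684
Enhanced fine: $604,210 + $241,684 = $845,894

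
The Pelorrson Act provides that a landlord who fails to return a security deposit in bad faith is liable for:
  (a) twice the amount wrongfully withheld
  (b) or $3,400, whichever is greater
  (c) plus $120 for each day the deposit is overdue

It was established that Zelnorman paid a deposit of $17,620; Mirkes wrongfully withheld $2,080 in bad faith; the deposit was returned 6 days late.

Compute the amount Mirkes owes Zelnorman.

$4,880

Doubled: 2 × $2,080 = $4,160
Minimum $3,400: $4,160 meets the minimum, no increase.
Late-return penalty: 6 × $120 = $720
Damages plus late penalty: $4,160 + $720 = $4,880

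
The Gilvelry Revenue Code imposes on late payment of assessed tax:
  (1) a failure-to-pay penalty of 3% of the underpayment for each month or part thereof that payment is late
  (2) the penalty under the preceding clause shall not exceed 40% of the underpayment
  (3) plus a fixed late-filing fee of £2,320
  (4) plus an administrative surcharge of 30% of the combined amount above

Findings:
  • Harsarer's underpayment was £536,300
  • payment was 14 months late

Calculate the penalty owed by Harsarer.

£281,892

Accrued rate: 3% × 14 = 42%, capped at 40% → 40%
Failure-to-pay penalty: 40% of £536,300 = £214,520
Penalty before surcharge: £214,520 + £2,320 = £216,840
Administrative surcharge: 30% of £216,840 = £65,052
Total penalty: £216,840 + £65,052 = £281,892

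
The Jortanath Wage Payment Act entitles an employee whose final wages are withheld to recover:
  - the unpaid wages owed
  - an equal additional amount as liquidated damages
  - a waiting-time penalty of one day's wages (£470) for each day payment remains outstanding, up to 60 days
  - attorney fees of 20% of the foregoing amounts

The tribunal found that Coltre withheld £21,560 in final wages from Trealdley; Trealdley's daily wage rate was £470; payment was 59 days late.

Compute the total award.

£85,020

Liquidated damages (equal amount): £21,560
Penalty days: min(59, 60) = 59
Waiting-time penalty: 59 × £470 = £27,730
Subtotal: £21,560 + £21,560 + £27,730 = £70,850
Attorney fees: 20% of £70,850 = £14,170
Total award: £70,850 + £14,170 = £85,020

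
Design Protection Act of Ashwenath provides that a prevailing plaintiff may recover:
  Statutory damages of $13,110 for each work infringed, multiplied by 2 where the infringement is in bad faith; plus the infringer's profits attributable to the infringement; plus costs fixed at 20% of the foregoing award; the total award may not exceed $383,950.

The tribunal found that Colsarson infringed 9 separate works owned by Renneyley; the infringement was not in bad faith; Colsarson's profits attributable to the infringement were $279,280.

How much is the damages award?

$383,950

Statutory damages: 9 × $13,110 = $117,990
Infringement not in bad faith: no ×2 enhancement.
Combined award: $117,990 + $279,280 = $397,270
Costs: 20% of $397,270 = $79,454
Award plus costs: $397,270 + $79,454 = $476,724
Cap at $383,950: $476,724 exceeds the cap → $383,950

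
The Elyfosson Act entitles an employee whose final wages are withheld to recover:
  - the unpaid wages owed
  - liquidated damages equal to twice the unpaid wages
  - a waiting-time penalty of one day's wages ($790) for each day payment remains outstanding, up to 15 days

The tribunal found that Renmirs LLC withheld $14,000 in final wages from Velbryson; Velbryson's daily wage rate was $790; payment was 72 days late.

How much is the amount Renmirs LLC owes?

$53,850

Doubled: 2 × $14,000 = $28,000
Penalty days: min(72, 15) = 15
Waiting-time penalty: 15 × $790 = $11,850
Total award: $14,000 + $28,000 + $11,850 = $53,850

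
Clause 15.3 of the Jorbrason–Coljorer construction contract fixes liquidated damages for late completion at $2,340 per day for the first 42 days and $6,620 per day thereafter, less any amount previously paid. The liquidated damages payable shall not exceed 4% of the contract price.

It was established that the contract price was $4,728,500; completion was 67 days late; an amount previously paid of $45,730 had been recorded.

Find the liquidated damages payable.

$189,140

First 42 days: 42 × $2,340 = $98,280
Remaining days: (67 − 42) × $6,620 = $165,500
Accrued per-day damages: $98,280 + $165,500 = $263,780
Less amount previously paid: $263,780 − $45,730 = $218,050
Cap: 4% of $4,728,500 = $189,140
Cap at $189,140: $218,050 exceeds the cap → $189,140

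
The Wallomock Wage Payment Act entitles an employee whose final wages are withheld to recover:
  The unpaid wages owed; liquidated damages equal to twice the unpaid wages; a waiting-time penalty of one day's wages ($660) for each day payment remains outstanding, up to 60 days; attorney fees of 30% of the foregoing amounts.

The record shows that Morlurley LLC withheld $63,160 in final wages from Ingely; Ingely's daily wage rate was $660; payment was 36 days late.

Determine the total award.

Doubled: 2 × $63,160 = $126,320
Penalty days: min(36, 60) = 36
Waiting-time penalty: 36 × $660 = $23,760
Subtotal: $63,160 + $126,320 + $23,760 = $213,240
Attorney fees: 30% of $213,240 = $63,972
Total award: $213,240 + $63,972 = $277,212

$277,212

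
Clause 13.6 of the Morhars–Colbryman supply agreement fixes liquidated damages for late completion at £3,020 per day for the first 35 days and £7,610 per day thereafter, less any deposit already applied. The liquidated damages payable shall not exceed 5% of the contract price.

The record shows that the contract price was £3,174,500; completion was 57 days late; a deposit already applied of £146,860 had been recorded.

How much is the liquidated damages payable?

First 35 days: 35 × £3,020 = £105,700
Remaining days: (57 − 35) × £7,610 = £167,420
Accrued per-day damages: £105,700 + £167,420 = £273,120
Less deposit already applied: £273,120 − £146,860 = £126,260
Cap: 5% of £3,174,500 = £158,725
Cap at £158,725: £126,260 is within the cap, no reduction.

£126,260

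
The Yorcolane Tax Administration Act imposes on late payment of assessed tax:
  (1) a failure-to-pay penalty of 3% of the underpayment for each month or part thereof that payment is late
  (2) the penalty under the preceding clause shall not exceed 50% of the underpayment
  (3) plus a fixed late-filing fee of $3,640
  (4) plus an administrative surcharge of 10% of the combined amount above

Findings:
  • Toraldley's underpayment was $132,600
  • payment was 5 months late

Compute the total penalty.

Accrued rate: 3% × 5 = 15%, capped at 50% → 15%
Failure-to-pay penalty: 15% of $132,600 = $19,890
Penalty before surcharge: $19,890 + $3,640 = $23,530
Administrative surcharge: 10% of $23,530 = $2,353
Total penalty: $23,530 + $2,353 = $25,883

Penalty: $25,883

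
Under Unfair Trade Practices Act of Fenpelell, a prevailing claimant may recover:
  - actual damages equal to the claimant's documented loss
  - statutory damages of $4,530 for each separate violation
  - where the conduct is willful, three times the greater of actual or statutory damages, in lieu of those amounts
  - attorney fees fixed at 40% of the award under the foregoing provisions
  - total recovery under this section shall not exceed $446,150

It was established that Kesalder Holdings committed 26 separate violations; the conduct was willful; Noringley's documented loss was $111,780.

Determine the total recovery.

Statutory damages: 26 × $4,530 = $117,780
Greater of actual damages ($111,780) or statutory damages ($117,780): $117,780
Trebled: 3 × $117,780 = $353,340
Attorney fees: 40% of $353,340 = $141,336
Total before cap: $353,340 + $141,336 = $494,676
Cap at $446,150: $494,676 exceeds the cap → $446,150

$446,150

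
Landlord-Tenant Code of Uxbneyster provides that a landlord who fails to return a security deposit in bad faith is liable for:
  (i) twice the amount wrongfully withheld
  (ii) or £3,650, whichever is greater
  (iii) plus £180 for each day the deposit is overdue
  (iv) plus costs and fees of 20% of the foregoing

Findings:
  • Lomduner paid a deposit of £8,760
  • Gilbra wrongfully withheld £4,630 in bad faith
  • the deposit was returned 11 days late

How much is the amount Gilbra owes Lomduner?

£13,488

Doubled: 2 × £4,630 = £9,260
Minimum £3,650: £9,260 meets the minimum, no increase.
Late-return penalty: 11 × £180 = £1,980
Damages plus late penalty: £9,260 + £1,980 = £11,240
Costs and fees: 20% of £11,240 = £2,248
Total recovery: £11,240 + £2,248 = £13,488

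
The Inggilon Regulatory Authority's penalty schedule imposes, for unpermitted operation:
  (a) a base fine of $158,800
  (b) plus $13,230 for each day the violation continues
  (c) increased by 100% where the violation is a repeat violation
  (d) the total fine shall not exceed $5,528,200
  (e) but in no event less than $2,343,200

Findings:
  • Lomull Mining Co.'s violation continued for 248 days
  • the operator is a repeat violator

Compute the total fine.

Per-day component: 248 × $13,230 = $3,281,040
Base plus per-day: $158,800 + $3,281,040 = $3,439,840
Enhancement: 100% of $3,439,840 = $3,439,840
Enhanced fine: $3,439,840 + $3,439,840 = $6,879,680
Cap at $5,528,200: $6,879,680 exceeds the cap → $5,528,200
Minimum $2,343,200: $5,528,200 meets the minimum, no increase.

$5,528,200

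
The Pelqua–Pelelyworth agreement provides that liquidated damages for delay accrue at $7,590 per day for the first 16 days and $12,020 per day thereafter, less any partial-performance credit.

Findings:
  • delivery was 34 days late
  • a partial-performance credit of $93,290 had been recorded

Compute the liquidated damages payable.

First 16 days: 16 × $7,590 = $121,440
Remaining days: (34 − 16) × $12,020 = $216,360
Accrued per-day damages: $121,440 + $216,360 = $337,800
Less partial-performance credit: $337,800 − $93,290 = $244,510

$244,510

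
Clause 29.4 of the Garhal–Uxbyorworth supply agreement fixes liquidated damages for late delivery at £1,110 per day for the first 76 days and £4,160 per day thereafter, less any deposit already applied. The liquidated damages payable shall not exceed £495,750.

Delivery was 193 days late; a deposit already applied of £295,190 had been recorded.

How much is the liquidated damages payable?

First 76 days: 76 × £1,110 = £84,360
Remaining days: (193 − 76) × £4,160 = £486,720
Accrued per-day damages: £84,360 + £486,720 = £571,080
Less deposit already applied: £571,080 − £295,190 = £275,890
Cap at £495,750: £275,890 is within the cap, no reduction.

£275,890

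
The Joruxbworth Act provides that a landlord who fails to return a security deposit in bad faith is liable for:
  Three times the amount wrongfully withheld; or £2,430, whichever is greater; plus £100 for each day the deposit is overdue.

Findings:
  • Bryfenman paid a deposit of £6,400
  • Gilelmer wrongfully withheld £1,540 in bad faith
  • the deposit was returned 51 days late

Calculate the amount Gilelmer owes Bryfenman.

£9,720

Trebled: 3 × £1,540 = £4,620
Minimum £2,430: £4,620 meets the minimum, no increase.
Late-return penalty: 51 × £100 = £5,100
Damages plus late penalty: £4,620 + £5,100 = £9,720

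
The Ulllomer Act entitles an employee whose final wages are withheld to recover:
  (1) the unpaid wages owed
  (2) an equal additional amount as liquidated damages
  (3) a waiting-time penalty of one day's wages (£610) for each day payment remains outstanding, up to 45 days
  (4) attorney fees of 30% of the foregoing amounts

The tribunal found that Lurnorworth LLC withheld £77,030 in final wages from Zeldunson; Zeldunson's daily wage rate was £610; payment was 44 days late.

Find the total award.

Liquidated damages (equal amount): £77,030
Penalty days: min(44, 45) = 44
Waiting-time penalty: 44 × £610 = £26,840
Subtotal: £77,030 + £77,030 + £26,840 = £180,900
Attorney fees: 30% of £180,900 = £54,270
Total award: £180,900 + £54,270 = £235,170

£235,170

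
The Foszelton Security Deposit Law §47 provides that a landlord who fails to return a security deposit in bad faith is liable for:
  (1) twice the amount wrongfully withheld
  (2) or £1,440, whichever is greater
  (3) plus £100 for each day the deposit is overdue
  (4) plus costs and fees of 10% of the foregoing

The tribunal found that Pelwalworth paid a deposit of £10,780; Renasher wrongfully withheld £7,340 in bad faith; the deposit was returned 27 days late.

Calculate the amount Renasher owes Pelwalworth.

Doubled: 2 × £7,340 = £14,680
Minimum £1,440: £14,680 meets the minimum, no increase.
Late-return penalty: 27 × £100 = £2,700
Damages plus late penalty: £14,680 + £2,700 = £17,380
Costs and fees: 10% of £17,380 = £1,738
Total recovery: £17,380 + £1,738 = £19,118

£19,118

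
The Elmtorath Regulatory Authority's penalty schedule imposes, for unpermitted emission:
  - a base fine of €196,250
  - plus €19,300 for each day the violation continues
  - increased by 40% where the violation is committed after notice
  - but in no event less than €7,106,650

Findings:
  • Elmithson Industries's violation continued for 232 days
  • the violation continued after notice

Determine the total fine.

Per-day component: 232 × €19,300 = €4,477,600
Base plus per-day: €196,250 + €4,477,600 = €4,673,850
Enhancement: 40% of €4,673,850 = €1,869,540
Enhanced fine: €4,673,850 + €1,869,540 = €6,543,390
Minimum €7,106,650: €6,543,390 is below the minimum → €7,106,650

€7,106,650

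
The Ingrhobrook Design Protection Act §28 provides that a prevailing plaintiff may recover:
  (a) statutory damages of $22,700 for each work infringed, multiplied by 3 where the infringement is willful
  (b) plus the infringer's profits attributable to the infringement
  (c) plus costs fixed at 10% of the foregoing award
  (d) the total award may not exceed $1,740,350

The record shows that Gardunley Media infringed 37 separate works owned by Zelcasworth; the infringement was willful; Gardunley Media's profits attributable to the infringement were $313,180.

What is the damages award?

Statutory damages: 37 × $22,700 = $839,900
Trebled: 3 × $839,900 = $2,519,700
Combined award: $2,519,700 + $313,180 = $2,832,880
Costs: 10% of $2,832,880 = $283,288
Award plus costs: $2,832,880 + $283,288 = $3,116,168
Cap at $1,740,350: $3,116,168 exceeds the cap → $1,740,350

$1,740,350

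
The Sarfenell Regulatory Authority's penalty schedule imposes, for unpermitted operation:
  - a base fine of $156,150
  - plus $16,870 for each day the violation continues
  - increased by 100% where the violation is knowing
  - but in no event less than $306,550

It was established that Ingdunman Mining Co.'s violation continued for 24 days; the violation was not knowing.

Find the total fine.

Per-day component: 24 × $16,870 = $404,880
Base plus per-day: $156,150 + $404,880 = $561,030
The violation was not knowing: no 100% increase.
Minimum $306,550: $561,030 meets the minimum, no increase.

$561,030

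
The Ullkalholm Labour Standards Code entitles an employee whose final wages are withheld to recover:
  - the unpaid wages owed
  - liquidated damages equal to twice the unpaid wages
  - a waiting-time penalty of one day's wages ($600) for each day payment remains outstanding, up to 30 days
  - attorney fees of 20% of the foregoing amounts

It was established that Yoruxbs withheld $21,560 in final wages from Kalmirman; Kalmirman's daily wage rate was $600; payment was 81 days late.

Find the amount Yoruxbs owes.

$99,216

Doubled: 2 × $21,560 = $43,120
Penalty days: min(81, 30) = 30
Waiting-time penalty: 30 × $600 = $18,000
Subtotal: $21,560 + $43,120 + $18,000 = $82,680
Attorney fees: 20% of $82,680 = $16,536
Total award: $82,680 + $16,536 = $99,216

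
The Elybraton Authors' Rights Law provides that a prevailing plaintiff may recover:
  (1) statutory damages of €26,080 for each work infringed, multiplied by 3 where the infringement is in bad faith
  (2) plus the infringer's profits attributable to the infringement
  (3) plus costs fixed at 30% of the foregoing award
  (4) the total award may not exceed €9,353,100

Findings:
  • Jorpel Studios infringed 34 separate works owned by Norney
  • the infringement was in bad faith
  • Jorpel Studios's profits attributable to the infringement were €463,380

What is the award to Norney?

€4,060,602

Statutory damages: 34 × €26,080 = €886,720
Trebled: 3 × €886,720 = €2,660,160
Combined award: €2,660,160 + €463,380 = €3,123,540
Costs: 30% of €3,123,540 = €937,062
Award plus costs: €3,123,540 + €937,062 = €4,060,602
Cap at €9,353,100: €4,060,602 is within the cap, no reduction.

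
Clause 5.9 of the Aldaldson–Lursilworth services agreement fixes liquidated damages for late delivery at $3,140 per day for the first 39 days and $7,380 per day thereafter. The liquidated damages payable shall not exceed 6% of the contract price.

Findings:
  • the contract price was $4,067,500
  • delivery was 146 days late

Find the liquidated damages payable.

$244,050

First 39 days: 39 × $3,140 = $122,460
Remaining days: (146 − 39) × $7,380 = $789,660
Accrued per-day damages: $122,460 + $789,660 = $912,120
Cap: 6% of $4,067,500 = $244,050
Cap at $244,050: $912,120 exceeds the cap → $244,050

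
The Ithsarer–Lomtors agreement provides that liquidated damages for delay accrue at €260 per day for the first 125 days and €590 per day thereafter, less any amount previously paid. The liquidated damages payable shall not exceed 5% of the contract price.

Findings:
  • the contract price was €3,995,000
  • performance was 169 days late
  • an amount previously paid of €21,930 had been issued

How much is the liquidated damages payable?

First 125 days: 125 × €260 = €32,500
Remaining days: (169 − 125) × €590 = €25,960
Accrued per-day damages: €32,500 + €25,960 = €58,460
Less amount previously paid: €58,460 − €21,930 = €36,530
Cap: 5% of €3,995,000 = €199,750
Cap at €199,750: €36,530 is within the cap, no reduction.

€36,530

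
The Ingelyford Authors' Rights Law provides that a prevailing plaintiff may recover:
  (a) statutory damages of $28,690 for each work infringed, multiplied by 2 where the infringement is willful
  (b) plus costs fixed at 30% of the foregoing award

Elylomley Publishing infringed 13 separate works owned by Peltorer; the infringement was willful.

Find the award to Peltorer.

Award: $969,722

Statutory damages: 13 × $28,690 = $372,970
Doubled: 2 × $372,970 = $745,940
Costs: 30% of $745,940 = $223,782
Award plus costs: $745,940 + $223,782 = $969,722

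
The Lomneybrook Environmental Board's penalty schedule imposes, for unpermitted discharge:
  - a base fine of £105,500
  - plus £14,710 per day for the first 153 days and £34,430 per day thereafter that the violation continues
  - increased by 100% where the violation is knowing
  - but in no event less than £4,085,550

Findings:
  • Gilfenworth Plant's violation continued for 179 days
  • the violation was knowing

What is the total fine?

£6,502,620

First 153 days: 153 × £14,710 = £2,250,630
Remaining days: (179 − 153) × £34,430 = £895,180
Per-day component: £2,250,630 + £895,180 = £3,145,810
Base plus per-day: £105,500 + £3,145,810 = £3,251,310
Enhancement: 100% of £3,251,310 = £3,251,310
Enhanced fine: £3,251,310 + £3,251,310 = £6,502,620
Minimum £4,085,550: £6,502,620 meets the minimum, no increase.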